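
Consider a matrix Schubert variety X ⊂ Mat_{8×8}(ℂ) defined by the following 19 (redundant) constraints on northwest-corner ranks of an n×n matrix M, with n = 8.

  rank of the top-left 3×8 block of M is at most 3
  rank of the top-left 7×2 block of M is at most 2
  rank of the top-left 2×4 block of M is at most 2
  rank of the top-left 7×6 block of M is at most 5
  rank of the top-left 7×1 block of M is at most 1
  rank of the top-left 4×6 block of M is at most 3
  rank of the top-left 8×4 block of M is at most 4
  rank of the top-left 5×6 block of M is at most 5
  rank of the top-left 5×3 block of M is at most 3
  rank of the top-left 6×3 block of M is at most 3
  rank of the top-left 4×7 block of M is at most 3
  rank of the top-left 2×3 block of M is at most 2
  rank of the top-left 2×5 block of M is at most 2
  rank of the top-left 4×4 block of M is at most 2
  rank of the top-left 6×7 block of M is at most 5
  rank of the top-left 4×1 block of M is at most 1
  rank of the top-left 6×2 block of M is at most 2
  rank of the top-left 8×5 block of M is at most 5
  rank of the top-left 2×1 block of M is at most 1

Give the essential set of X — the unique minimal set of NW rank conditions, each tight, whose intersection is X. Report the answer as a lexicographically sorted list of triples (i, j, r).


Propagating the 19 rank bounds to every northwest block:

  i=1: 1 | 1 | 1 | 1 | 1 | 1 | 1 | 1
  i=2: 1 | 2 | 2 | 2 | 2 | 2 | 2 | 2
  i=3: 1 | 2 | 2 | 2 | 3 | 3 | 3 | 3
  i=4: 1 | 2 | 2 | 2 | 3 | 3 | 3 | 4
  i=5: 1 | 2 | 3 | 3 | 4 | 4 | 4 | 5
  i=6: 1 | 2 | 3 | 4 | 5 | 5 | 5 | 6
  i=7: 1 | 2 | 3 | 4 | 5 | 5 | 6 | 7
  i=8: 1 | 2 | 3 | 4 | 5 | 6 | 7 | 8

second differences of R give the permutation w = (1, 2, 5, 8, 3, 4, 7, 6).

Fulton essential set (3 of the 7 Rothe cells):

[(4, 4, 2), (4, 7, 3), (7, 6, 5)]


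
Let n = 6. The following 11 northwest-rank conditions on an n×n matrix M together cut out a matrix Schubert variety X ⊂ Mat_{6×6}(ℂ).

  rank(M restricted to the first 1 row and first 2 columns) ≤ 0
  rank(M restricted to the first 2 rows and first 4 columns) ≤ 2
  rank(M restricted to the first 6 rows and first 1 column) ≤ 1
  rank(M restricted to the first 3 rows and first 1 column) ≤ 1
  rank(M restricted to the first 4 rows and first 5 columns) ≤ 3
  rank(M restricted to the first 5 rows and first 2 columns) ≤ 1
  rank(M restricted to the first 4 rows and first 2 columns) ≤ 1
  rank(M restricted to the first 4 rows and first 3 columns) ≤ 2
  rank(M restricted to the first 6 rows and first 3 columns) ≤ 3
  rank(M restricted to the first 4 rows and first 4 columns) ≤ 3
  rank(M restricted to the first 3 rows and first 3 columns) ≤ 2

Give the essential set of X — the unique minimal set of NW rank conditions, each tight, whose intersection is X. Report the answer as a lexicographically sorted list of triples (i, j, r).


Computing R[i][j] = min implied NW-rank bound (n=6, 11 conditions):

  R[1]: 0  0  1  1  1  1
  R[2]: 1  1  2  2  2  2
  R[3]: 1  1  2  3  3  3
  R[4]: 1  1  2  3  3  4
  R[5]: 1  1  2  3  4  5
  R[6]: 1  2  3  4  5  6

giving w = (3, 1, 4, 6, 5, 2) via Δ²R.

Fulton essential set (3 of the 6 Rothe cells):

[(1, 2, 0), (4, 5, 3), (5, 2, 1)]


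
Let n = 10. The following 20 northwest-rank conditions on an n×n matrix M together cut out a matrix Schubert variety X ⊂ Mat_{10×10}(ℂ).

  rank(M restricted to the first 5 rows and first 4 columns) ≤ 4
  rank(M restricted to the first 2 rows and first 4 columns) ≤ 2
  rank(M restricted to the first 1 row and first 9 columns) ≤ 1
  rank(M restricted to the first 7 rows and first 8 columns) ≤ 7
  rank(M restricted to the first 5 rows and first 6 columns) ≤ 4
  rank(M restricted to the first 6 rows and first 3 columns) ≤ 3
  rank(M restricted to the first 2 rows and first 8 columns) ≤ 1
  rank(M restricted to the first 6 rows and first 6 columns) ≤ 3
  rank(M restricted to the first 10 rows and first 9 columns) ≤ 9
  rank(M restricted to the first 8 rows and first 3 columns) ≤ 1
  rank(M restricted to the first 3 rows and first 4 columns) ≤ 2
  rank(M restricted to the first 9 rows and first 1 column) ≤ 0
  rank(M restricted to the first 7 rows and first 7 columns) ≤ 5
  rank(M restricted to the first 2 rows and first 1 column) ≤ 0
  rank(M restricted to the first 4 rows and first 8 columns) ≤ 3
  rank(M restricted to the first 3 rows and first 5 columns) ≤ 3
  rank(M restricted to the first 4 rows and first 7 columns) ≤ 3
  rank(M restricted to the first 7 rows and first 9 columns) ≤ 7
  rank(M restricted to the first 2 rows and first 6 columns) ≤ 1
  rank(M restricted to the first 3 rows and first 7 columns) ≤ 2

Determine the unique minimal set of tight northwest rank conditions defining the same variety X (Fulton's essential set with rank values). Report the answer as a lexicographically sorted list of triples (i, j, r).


Computing R[i][j] = min implied NW-rank bound (n=10, 20 conditions):

  0  1  1  1  1  1  1  1  1  1
  0  1  1  1  1  1  1  1  2  2
  0  1  1  2  2  2  2  2  3  3
  0  1  1  2  3  3  3  3  4  4
  0  1  1  2  3  3  4  4  5  5
  0  1  1  2  3  3  4  5  6  6
  0  1  1  2  3  4  5  6  7  7
  0  1  1  2  3  4  5  6  7  8
  0  1  2  3  4  5  6  7  8  9
  1  2  3  4  5  6  7  8  9  10

reading off 1-entries of Δ²R: w = (2, 9, 4, 5, 7, 8, 6, 10, 3, 1).

Rothe diagram D(w) (23 cells), 4 SE-corners (essential conditions):

[(2, 8, 1), (6, 6, 3), (8, 3, 1), (9, 1, 0)]


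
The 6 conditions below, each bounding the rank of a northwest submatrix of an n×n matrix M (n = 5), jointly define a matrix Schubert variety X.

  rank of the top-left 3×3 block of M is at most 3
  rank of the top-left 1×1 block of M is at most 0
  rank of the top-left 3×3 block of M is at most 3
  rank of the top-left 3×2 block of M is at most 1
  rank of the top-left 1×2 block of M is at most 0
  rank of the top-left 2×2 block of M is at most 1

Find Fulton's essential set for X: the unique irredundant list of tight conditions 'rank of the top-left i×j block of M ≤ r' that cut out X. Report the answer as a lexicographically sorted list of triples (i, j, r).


Reconstructing r_w from the 6 given conditions:

  R[1]: 0, 0, 1, 1, 1
  R[2]: 1, 1, 2, 2, 2
  R[3]: 1, 1, 2, 3, 3
  R[4]: 1, 2, 3, 4, 4
  R[5]: 1, 2, 3, 4, 5

hence w(1..5) = (3, 1, 4, 2, 5).

D(w) has 3 cells with 2 SE-corners; essential set:

[(1, 2, 0), (3, 2, 1)]


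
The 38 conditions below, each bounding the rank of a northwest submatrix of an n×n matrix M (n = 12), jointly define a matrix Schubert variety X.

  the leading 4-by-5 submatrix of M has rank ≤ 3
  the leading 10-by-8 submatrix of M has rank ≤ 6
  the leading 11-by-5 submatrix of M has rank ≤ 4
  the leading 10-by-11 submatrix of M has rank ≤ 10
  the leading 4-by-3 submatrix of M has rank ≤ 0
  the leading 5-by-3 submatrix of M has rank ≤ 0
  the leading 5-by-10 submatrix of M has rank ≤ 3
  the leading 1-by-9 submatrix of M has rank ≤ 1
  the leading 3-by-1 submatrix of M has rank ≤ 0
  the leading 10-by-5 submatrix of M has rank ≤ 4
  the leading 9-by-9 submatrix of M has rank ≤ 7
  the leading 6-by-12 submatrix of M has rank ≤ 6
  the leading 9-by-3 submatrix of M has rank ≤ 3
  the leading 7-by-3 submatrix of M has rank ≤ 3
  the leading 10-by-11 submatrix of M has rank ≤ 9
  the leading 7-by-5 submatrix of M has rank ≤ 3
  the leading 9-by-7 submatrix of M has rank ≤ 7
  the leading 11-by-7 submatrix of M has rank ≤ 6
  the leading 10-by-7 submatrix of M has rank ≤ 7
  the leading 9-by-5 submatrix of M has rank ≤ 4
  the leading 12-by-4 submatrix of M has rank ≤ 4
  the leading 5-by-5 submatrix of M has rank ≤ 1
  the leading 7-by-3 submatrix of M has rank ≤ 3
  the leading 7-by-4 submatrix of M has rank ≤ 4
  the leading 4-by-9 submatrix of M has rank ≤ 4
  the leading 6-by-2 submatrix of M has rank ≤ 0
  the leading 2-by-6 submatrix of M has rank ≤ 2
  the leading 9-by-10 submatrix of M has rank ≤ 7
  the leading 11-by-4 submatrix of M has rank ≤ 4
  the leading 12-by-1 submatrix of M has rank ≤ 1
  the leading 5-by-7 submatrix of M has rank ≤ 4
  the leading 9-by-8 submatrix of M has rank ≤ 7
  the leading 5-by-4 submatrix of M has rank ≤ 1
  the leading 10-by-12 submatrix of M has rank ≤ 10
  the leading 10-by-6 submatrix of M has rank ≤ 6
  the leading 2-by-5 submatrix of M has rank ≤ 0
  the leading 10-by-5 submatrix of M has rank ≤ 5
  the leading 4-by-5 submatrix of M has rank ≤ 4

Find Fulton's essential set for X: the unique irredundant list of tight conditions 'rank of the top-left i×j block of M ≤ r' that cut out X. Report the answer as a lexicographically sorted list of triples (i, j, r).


Recovering R(i,j) via the rank-extension bound from the 38 conditions:

  R[1]: 0 0 0 0 0 1 1 1 1 1 1 1
  R[2]: 0 0 0 0 0 1 2 2 2 2 2 2
  R[3]: 0 0 0 1 1 2 3 3 3 3 3 3
  R[4]: 0 0 0 1 1 2 3 3 3 3 4 4
  R[5]: 0 0 0 1 1 2 3 3 3 3 4 5
  R[6]: 0 0 1 2 2 3 4 4 4 4 5 6
  R[7]: 1 1 2 3 3 4 5 5 5 5 6 7
  R[8]: 1 2 3 4 4 5 6 6 6 6 7 8
  R[9]: 1 2 3 4 4 5 6 6 7 7 8 9
  R[10]: 1 2 3 4 4 5 6 6 7 8 9 10
  R[11]: 1 2 3 4 4 5 6 7 8 9 10 11
  R[12]: 1 2 3 4 5 6 7 8 9 10 11 12

reading off 1-entries of Δ²R: w = (6, 7, 4, 11, 12, 3, 1, 2, 9, 10, 8, 5).

Fulton essential set (7 of the 34 Rothe cells):

[(2, 5, 0), (5, 3, 0), (5, 5, 1), (5, 10, 3), (6, 2, 0), (10, 8, 6), (11, 5, 4)]


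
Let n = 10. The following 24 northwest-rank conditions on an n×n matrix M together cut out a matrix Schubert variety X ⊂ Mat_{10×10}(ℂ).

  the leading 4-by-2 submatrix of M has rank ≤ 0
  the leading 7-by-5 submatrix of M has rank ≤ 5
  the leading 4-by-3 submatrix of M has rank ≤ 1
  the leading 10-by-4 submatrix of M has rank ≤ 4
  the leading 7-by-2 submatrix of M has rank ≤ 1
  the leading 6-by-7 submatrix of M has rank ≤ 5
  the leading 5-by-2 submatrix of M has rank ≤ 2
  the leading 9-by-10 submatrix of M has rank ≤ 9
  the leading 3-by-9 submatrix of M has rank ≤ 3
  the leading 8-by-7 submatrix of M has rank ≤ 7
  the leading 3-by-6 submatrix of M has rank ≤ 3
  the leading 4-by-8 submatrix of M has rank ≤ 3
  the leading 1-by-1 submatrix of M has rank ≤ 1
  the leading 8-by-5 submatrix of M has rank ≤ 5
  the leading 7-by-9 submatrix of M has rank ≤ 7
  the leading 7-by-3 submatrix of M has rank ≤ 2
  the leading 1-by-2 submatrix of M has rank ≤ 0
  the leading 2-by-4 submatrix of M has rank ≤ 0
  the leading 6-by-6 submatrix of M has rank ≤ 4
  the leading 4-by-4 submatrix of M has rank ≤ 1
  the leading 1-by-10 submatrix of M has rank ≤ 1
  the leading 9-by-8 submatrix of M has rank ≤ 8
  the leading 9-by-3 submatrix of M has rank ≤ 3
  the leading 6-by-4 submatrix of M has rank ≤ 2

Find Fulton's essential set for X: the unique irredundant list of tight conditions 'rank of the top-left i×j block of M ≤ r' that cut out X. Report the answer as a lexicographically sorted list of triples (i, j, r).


Computing R[i][j] = min implied NW-rank bound (n=10, 24 conditions):

  row 1: 0, 0, 0, 0, 1, 1, 1, 1, 1, 1
  row 2: 0, 0, 0, 0, 1, 2, 2, 2, 2, 2
  row 3: 0, 0, 1, 1, 2, 3, 3, 3, 3, 3
  row 4: 0, 0, 1, 1, 2, 3, 3, 3, 4, 4
  row 5: 1, 1, 2, 2, 3, 4, 4, 4, 5, 5
  row 6: 1, 1, 2, 2, 3, 4, 5, 5, 6, 6
  row 7: 1, 1, 2, 3, 4, 5, 6, 6, 7, 7
  row 8: 1, 2, 3, 4, 5, 6, 7, 7, 8, 8
  row 9: 1, 2, 3, 4, 5, 6, 7, 8, 9, 9
  row 10: 1, 2, 3, 4, 5, 6, 7, 8, 9, 10

so w = (5, 6, 3, 9, 1, 7, 4, 2, 8, 10).

D(w) has 18 cells with 6 SE-corners; essential set:

[(2, 4, 0), (4, 2, 0), (4, 4, 1), (4, 8, 3), (6, 4, 2), (7, 2, 1)]


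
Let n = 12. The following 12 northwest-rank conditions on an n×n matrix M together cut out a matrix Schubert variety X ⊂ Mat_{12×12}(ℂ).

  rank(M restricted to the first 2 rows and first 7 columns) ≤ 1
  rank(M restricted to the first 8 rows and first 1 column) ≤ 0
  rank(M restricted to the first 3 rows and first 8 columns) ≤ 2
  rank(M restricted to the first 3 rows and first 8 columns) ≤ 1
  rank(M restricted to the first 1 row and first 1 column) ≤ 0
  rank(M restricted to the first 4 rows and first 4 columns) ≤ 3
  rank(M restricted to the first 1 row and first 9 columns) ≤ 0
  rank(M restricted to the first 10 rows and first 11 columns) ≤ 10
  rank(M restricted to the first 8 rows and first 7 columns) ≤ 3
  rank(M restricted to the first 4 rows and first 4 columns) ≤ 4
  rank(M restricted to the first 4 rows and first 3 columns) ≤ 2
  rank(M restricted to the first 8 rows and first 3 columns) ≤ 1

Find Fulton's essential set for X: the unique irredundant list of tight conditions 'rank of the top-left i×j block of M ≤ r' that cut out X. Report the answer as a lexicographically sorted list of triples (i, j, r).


Recovering R(i,j) via the rank-extension bound from the 12 conditions:

  R[1]: 0 | 0 | 0 | 0 | 0 | 0 | 0 | 0 | 0 | 1 | 1 | 1
  R[2]: 0 | 1 | 1 | 1 | 1 | 1 | 1 | 1 | 1 | 2 | 2 | 2
  R[3]: 0 | 1 | 1 | 1 | 1 | 1 | 1 | 1 | 2 | 3 | 3 | 3
  R[4]: 0 | 1 | 1 | 2 | 2 | 2 | 2 | 2 | 3 | 4 | 4 | 4
  R[5]: 0 | 1 | 1 | 2 | 3 | 3 | 3 | 3 | 4 | 5 | 5 | 5
  R[6]: 0 | 1 | 1 | 2 | 3 | 3 | 3 | 4 | 5 | 6 | 6 | 6
  R[7]: 0 | 1 | 1 | 2 | 3 | 3 | 3 | 4 | 5 | 6 | 7 | 7
  R[8]: 0 | 1 | 1 | 2 | 3 | 3 | 3 | 4 | 5 | 6 | 7 | 8
  R[9]: 1 | 2 | 2 | 3 | 4 | 4 | 4 | 5 | 6 | 7 | 8 | 9
  R[10]: 1 | 2 | 3 | 4 | 5 | 5 | 5 | 6 | 7 | 8 | 9 | 10
  R[11]: 1 | 2 | 3 | 4 | 5 | 6 | 6 | 7 | 8 | 9 | 10 | 11
  R[12]: 1 | 2 | 3 | 4 | 5 | 6 | 7 | 8 | 9 | 10 | 11 | 12

reading off 1-entries of Δ²R: w = (10, 2, 9, 4, 5, 8, 11, 12, 1, 3, 6, 7).

Rothe diagram D(w) (33 cells), 5 SE-corners (essential conditions):

[(1, 9, 0), (3, 8, 1), (8, 1, 0), (8, 3, 1), (8, 7, 3)]


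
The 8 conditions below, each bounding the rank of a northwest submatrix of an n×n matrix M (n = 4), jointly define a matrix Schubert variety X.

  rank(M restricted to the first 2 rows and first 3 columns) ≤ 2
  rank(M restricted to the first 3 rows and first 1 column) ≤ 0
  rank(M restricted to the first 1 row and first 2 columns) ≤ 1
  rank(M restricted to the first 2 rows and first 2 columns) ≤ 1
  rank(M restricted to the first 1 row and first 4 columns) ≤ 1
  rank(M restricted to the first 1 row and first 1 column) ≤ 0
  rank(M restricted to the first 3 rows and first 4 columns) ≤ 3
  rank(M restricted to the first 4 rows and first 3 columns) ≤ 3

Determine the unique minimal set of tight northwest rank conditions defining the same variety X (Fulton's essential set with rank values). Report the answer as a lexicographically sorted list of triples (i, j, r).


Computing R[i][j] = min implied NW-rank bound (n=4, 8 conditions):

  R[1]: 0 1 1 1
  R[2]: 0 1 2 2
  R[3]: 0 1 2 3
  R[4]: 1 2 3 4

giving w = (2, 3, 4, 1) via Δ²R.

Fulton essential set (1 of the 3 Rothe cells):

[(3, 1, 0)]


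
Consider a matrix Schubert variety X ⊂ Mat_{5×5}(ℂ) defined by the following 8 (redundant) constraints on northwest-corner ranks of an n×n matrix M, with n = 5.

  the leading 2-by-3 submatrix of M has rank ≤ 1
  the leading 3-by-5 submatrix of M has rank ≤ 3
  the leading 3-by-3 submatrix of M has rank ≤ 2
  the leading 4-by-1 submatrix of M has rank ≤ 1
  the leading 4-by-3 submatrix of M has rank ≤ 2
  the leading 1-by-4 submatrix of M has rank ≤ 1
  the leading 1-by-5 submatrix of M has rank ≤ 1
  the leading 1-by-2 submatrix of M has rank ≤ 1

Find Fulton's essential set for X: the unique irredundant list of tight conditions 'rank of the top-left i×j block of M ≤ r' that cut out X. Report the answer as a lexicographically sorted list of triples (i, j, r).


Computing R[i][j] = min implied NW-rank bound (n=5, 8 conditions):

  R[1]: 1, 1, 1, 1, 1
  R[2]: 1, 1, 1, 2, 2
  R[3]: 1, 2, 2, 3, 3
  R[4]: 1, 2, 2, 3, 4
  R[5]: 1, 2, 3, 4, 5

reading off 1-entries of Δ²R: w = (1, 4, 2, 5, 3).

2 SE-corners of the 3-cell Rothe diagram give Ess(w):

[(2, 3, 1), (4, 3, 2)]


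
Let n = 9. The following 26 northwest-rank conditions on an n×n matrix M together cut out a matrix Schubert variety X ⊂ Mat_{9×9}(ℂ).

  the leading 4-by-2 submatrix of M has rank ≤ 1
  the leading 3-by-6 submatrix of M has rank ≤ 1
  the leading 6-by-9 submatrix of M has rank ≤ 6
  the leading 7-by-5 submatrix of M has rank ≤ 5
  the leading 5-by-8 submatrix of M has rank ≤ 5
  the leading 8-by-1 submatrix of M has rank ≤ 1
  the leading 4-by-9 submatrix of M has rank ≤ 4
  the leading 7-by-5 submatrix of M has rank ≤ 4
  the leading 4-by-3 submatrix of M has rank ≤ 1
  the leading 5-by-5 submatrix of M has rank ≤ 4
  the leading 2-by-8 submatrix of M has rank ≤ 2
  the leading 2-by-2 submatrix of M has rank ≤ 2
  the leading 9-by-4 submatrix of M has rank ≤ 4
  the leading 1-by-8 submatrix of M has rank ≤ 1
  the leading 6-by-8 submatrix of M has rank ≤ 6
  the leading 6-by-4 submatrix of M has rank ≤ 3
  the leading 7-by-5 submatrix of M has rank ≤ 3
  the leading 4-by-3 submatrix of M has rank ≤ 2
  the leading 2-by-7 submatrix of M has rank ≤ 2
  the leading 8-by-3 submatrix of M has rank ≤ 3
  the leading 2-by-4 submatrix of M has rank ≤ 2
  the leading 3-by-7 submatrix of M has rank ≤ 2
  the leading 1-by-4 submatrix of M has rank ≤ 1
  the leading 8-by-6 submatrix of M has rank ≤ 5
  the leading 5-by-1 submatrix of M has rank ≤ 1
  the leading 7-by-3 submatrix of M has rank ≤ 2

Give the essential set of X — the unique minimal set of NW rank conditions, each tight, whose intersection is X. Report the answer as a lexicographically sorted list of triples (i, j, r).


Recovering R(i,j) via the rank-extension bound from the 26 conditions:

  R[1]: 1 1 1 1 1 1 1 1 1
  R[2]: 1 1 1 1 1 1 2 2 2
  R[3]: 1 1 1 1 1 1 2 3 3
  R[4]: 1 1 1 2 2 2 3 4 4
  R[5]: 1 2 2 3 3 3 4 5 5
  R[6]: 1 2 2 3 3 4 5 6 6
  R[7]: 1 2 2 3 3 4 5 6 7
  R[8]: 1 2 3 4 4 5 6 7 8
  R[9]: 1 2 3 4 5 6 7 8 9

hence w(1..9) = (1, 7, 8, 4, 2, 6, 9, 3, 5).

D(w) has 16 cells with 4 SE-corners; essential set:

[(3, 6, 1), (4, 3, 1), (7, 3, 2), (7, 5, 3)]


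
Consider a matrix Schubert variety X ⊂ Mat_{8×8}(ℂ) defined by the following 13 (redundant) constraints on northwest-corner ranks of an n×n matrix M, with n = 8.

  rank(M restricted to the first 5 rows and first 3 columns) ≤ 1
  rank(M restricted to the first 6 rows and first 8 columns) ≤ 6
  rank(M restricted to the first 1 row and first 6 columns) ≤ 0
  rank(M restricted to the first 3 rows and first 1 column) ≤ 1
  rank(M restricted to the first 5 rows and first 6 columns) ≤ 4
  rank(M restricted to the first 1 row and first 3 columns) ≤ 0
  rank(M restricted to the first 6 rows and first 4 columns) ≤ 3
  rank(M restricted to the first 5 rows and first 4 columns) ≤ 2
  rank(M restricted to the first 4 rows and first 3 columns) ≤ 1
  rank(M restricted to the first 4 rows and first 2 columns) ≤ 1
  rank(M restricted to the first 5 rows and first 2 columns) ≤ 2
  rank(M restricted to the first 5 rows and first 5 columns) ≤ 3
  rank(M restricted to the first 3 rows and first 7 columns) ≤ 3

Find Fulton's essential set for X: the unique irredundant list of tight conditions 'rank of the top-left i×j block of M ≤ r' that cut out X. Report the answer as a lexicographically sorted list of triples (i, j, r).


Reconstructing r_w from the 13 given conditions:

  i=1: 0  0  0  0  0  0  1  1
  i=2: 1  1  1  1  1  1  2  2
  i=3: 1  1  1  2  2  2  3  3
  i=4: 1  1  1  2  3  3  4  4
  i=5: 1  1  1  2  3  4  5  5
  i=6: 1  2  2  3  4  5  6  6
  i=7: 1  2  3  4  5  6  7  7
  i=8: 1  2  3  4  5  6  7  8

giving w = (7, 1, 4, 5, 6, 2, 3, 8) via Δ²R.

|D(w)|=12, |Ess(w)|=2:

[(1, 6, 0), (5, 3, 1)]


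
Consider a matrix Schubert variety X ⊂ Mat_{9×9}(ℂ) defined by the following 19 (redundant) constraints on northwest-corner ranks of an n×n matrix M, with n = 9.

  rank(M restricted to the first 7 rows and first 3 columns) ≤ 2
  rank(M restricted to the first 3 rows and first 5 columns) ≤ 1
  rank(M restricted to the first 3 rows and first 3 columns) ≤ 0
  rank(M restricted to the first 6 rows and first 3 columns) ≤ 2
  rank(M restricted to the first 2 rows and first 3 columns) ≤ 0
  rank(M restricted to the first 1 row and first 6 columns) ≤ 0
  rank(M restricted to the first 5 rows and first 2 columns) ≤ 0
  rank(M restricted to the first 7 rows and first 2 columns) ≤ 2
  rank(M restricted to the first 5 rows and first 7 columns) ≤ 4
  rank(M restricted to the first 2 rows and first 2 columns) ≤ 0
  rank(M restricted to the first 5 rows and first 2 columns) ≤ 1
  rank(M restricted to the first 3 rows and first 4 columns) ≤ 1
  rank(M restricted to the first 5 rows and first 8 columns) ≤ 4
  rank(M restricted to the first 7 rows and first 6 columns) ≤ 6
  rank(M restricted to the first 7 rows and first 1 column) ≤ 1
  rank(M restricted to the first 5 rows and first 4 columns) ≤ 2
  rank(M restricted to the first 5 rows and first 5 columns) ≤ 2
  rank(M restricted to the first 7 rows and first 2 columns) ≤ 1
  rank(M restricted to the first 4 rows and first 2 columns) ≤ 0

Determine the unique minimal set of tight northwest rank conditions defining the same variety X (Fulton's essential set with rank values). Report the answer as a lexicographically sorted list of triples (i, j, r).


Propagating the 19 rank bounds to every northwest block:

  i=1: 0, 0, 0, 0, 0, 0, 1, 1, 1
  i=2: 0, 0, 0, 1, 1, 1, 2, 2, 2
  i=3: 0, 0, 0, 1, 1, 2, 3, 3, 3
  i=4: 0, 0, 1, 2, 2, 3, 4, 4, 4
  i=5: 0, 0, 1, 2, 2, 3, 4, 4, 5
  i=6: 1, 1, 2, 3, 3, 4, 5, 5, 6
  i=7: 1, 1, 2, 3, 4, 5, 6, 6, 7
  i=8: 1, 2, 3, 4, 5, 6, 7, 7, 8
  i=9: 1, 2, 3, 4, 5, 6, 7, 8, 9

so w = (7, 4, 6, 3, 9, 1, 5, 2, 8).

ℓ(w)=20; the 7 essential cells (i,j,r):

[(1, 6, 0), (3, 3, 0), (3, 5, 1), (5, 2, 0), (5, 5, 2), (5, 8, 4), (7, 2, 1)]


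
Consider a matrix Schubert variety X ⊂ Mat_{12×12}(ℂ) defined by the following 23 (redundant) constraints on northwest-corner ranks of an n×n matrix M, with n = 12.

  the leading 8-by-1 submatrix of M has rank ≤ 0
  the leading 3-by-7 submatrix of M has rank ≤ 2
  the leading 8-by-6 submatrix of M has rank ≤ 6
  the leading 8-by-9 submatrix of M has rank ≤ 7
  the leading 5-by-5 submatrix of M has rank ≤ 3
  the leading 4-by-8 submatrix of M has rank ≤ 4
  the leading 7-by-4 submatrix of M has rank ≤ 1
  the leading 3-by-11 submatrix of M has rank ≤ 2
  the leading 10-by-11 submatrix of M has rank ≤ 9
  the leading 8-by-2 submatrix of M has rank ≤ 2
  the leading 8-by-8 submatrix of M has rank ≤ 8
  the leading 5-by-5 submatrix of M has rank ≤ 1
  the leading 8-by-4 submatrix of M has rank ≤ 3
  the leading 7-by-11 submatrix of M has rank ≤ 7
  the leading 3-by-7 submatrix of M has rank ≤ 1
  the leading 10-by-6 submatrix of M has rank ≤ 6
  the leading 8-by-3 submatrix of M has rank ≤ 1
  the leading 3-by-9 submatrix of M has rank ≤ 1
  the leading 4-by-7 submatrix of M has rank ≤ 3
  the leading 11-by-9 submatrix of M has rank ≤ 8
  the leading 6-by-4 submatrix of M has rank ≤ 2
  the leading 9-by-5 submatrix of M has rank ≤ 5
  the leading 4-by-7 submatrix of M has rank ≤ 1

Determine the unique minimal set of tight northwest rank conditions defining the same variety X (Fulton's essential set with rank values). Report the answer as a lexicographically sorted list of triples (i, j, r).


Computing R[i][j] = min implied NW-rank bound (n=12, 23 conditions):

  row 1: 0  1  1  1  1  1  1  1  1  1  1  1
  row 2: 0  1  1  1  1  1  1  1  1  2  2  2
  row 3: 0  1  1  1  1  1  1  1  1  2  2  3
  row 4: 0  1  1  1  1  1  1  2  2  3  3  4
  row 5: 0  1  1  1  1  2  2  3  3  4  4  5
  row 6: 0  1  1  1  2  3  3  4  4  5  5  6
  row 7: 0  1  1  1  2  3  4  5  5  6  6  7
  row 8: 0  1  1  2  3  4  5  6  6  7  7  8
  row 9: 1  2  2  3  4  5  6  7  7  8  8  9
  row 10: 1  2  3  4  5  6  7  8  8  9  9  10
  row 11: 1  2  3  4  5  6  7  8  8  9  10  11
  row 12: 1  2  3  4  5  6  7  8  9  10  11  12

second differences of R give the permutation w = (2, 10, 12, 8, 6, 5, 7, 4, 1, 3, 11, 9).

Rothe diagram D(w) (37 cells), 8 SE-corners (essential conditions):

[(3, 9, 1), (3, 11, 2), (4, 7, 1), (5, 5, 1), (7, 4, 1), (8, 1, 0), (8, 3, 1), (11, 9, 8)]


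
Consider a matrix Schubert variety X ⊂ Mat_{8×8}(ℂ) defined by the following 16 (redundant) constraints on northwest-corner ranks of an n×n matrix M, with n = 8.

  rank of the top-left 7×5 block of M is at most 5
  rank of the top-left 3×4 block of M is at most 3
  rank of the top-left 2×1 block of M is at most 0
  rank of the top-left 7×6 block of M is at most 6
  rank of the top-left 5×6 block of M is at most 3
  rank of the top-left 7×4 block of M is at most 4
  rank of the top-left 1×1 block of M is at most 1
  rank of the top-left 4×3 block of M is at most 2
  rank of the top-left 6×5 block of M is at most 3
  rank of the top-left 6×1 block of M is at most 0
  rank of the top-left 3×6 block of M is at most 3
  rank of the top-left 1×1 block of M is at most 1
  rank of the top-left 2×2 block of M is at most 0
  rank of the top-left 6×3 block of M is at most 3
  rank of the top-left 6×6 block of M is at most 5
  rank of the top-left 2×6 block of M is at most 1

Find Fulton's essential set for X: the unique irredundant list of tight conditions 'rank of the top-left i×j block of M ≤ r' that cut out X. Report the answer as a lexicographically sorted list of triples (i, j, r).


The tightest implied rank at each (i,j), from the 16 conditions:

  row 1: 0 | 0 | 1 | 1 | 1 | 1 | 1 | 1
  row 2: 0 | 0 | 1 | 1 | 1 | 1 | 2 | 2
  row 3: 0 | 1 | 2 | 2 | 2 | 2 | 3 | 3
  row 4: 0 | 1 | 2 | 3 | 3 | 3 | 4 | 4
  row 5: 0 | 1 | 2 | 3 | 3 | 3 | 4 | 5
  row 6: 0 | 1 | 2 | 3 | 3 | 4 | 5 | 6
  row 7: 1 | 2 | 3 | 4 | 4 | 5 | 6 | 7
  row 8: 1 | 2 | 3 | 4 | 5 | 6 | 7 | 8

reading off 1-entries of Δ²R: w = (3, 7, 2, 4, 8, 6, 1, 5).

Rothe diagram D(w) (14 cells), 5 SE-corners (essential conditions):

[(2, 2, 0), (2, 6, 1), (5, 6, 3), (6, 1, 0), (6, 5, 3)]


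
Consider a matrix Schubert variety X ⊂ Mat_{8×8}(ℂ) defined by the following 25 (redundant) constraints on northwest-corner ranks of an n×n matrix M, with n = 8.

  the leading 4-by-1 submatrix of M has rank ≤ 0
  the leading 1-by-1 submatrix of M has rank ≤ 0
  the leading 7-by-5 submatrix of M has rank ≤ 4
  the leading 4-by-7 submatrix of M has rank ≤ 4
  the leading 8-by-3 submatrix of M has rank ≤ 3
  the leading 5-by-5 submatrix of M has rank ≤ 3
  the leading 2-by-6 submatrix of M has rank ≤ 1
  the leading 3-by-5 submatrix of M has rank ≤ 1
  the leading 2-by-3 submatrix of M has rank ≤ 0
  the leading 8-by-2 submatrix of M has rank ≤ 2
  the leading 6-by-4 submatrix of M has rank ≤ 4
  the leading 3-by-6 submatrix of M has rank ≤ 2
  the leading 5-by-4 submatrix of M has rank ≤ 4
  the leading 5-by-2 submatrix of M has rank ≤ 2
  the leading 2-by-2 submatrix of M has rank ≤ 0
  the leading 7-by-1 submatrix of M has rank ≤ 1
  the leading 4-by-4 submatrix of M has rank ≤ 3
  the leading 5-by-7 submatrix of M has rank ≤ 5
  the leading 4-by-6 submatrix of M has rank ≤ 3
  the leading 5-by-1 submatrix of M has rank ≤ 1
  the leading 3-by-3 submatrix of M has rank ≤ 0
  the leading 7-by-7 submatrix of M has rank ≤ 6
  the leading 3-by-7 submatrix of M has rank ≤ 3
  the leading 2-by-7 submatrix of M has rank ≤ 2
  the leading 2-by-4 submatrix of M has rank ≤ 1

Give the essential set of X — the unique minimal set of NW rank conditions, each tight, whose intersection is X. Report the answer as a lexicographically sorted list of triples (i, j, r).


Computing R[i][j] = min implied NW-rank bound (n=8, 25 conditions):

  i=1: 0, 0, 0, 1, 1, 1, 1, 1
  i=2: 0, 0, 0, 1, 1, 1, 2, 2
  i=3: 0, 0, 0, 1, 1, 2, 3, 3
  i=4: 0, 1, 1, 2, 2, 3, 4, 4
  i=5: 1, 2, 2, 3, 3, 4, 5, 5
  i=6: 1, 2, 3, 4, 4, 5, 6, 6
  i=7: 1, 2, 3, 4, 4, 5, 6, 7
  i=8: 1, 2, 3, 4, 5, 6, 7, 8

so w = (4, 7, 6, 2, 1, 3, 8, 5).

5 SE-corners of the 14-cell Rothe diagram give Ess(w):

[(2, 6, 1), (3, 3, 0), (3, 5, 1), (4, 1, 0), (7, 5, 4)]


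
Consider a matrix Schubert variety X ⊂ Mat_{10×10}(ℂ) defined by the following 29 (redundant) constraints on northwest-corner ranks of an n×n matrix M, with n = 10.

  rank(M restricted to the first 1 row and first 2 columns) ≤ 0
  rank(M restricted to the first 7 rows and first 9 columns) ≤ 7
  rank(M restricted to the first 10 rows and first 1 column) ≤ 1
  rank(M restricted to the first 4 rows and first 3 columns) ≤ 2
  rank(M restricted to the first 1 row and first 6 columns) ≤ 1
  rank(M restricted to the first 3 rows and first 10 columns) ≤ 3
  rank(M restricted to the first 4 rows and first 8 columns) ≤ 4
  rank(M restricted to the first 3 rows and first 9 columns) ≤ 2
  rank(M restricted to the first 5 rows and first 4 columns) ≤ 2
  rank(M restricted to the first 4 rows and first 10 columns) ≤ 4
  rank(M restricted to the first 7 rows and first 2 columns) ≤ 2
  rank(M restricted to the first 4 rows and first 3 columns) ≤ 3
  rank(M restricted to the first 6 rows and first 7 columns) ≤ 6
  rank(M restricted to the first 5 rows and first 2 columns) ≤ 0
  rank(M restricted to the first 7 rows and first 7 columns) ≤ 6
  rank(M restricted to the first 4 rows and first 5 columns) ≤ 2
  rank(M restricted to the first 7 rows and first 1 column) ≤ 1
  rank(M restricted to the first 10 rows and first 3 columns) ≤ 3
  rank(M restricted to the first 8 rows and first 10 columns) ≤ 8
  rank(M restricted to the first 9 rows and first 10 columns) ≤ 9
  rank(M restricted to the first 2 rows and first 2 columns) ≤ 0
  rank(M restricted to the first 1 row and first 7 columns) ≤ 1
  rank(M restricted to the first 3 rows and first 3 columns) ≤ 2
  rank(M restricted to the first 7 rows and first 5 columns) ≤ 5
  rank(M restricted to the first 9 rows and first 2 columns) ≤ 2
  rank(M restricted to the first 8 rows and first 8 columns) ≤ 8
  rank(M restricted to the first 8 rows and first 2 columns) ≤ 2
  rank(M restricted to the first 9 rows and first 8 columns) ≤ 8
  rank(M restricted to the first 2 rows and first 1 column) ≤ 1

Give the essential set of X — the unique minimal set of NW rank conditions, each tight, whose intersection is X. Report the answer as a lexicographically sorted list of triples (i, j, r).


Propagating the 29 rank bounds to every northwest block:

  row 1: 0, 0, 1, 1, 1, 1, 1, 1, 1, 1
  row 2: 0, 0, 1, 2, 2, 2, 2, 2, 2, 2
  row 3: 0, 0, 1, 2, 2, 2, 2, 2, 2, 3
  row 4: 0, 0, 1, 2, 2, 3, 3, 3, 3, 4
  row 5: 0, 0, 1, 2, 3, 4, 4, 4, 4, 5
  row 6: 1, 1, 2, 3, 4, 5, 5, 5, 5, 6
  row 7: 1, 2, 3, 4, 5, 6, 6, 6, 6, 7
  row 8: 1, 2, 3, 4, 5, 6, 7, 7, 7, 8
  row 9: 1, 2, 3, 4, 5, 6, 7, 8, 8, 9
  row 10: 1, 2, 3, 4, 5, 6, 7, 8, 9, 10

hence w(1..10) = (3, 4, 10, 6, 5, 1, 2, 7, 8, 9).

Fulton essential set (3 of the 16 Rothe cells):

[(3, 9, 2), (4, 5, 2), (5, 2, 0)]


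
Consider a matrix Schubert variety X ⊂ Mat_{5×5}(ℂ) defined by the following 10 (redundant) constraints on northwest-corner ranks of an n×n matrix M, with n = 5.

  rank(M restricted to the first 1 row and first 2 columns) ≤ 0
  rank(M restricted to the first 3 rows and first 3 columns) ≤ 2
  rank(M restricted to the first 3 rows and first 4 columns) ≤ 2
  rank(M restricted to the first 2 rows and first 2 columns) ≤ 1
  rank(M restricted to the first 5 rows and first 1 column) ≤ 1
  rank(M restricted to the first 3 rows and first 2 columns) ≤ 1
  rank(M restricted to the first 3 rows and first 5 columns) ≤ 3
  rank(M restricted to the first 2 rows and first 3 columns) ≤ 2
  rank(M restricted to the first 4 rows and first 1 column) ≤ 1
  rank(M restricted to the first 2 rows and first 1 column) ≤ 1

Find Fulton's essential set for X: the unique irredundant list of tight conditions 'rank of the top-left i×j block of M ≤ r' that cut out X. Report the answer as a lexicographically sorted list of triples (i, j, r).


Reconstructing r_w from the 10 given conditions:

  row 1: 0 | 0 | 1 | 1 | 1
  row 2: 1 | 1 | 2 | 2 | 2
  row 3: 1 | 1 | 2 | 2 | 3
  row 4: 1 | 2 | 3 | 3 | 4
  row 5: 1 | 2 | 3 | 4 | 5

giving w = (3, 1, 5, 2, 4) via Δ²R.

Rothe diagram D(w) (4 cells), 3 SE-corners (essential conditions):

[(1, 2, 0), (3, 2, 1), (3, 4, 2)]


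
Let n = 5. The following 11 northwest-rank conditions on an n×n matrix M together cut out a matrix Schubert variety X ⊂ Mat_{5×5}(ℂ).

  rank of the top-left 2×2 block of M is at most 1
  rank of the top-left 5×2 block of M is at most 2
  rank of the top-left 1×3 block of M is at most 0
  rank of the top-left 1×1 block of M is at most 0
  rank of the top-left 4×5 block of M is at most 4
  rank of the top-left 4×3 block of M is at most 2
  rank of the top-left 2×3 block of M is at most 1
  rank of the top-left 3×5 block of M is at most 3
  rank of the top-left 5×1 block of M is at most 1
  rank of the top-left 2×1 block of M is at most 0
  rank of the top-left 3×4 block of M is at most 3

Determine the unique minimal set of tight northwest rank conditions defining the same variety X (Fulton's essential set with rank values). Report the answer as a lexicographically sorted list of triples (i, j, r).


Reconstructing r_w from the 11 given conditions:

  R[1]: 0 0 0 1 1
  R[2]: 0 1 1 2 2
  R[3]: 1 2 2 3 3
  R[4]: 1 2 2 3 4
  R[5]: 1 2 3 4 5

reading off 1-entries of Δ²R: w = (4, 2, 1, 5, 3).

|D(w)|=5, |Ess(w)|=3:

[(1, 3, 0), (2, 1, 0), (4, 3, 2)]


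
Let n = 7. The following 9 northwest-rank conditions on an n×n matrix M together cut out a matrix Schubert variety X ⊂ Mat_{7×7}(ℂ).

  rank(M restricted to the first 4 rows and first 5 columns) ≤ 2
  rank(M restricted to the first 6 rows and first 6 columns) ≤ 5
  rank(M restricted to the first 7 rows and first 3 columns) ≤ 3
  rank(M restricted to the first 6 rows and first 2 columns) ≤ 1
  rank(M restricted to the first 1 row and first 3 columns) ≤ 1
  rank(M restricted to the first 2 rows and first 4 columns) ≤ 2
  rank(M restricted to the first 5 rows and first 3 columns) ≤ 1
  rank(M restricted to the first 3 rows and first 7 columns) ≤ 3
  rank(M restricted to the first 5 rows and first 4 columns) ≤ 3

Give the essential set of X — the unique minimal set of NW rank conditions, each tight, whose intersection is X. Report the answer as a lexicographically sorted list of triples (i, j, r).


The tightest implied rank at each (i,j), from the 9 conditions:

  i=1: 1 | 1 | 1 | 1 | 1 | 1 | 1
  i=2: 1 | 1 | 1 | 2 | 2 | 2 | 2
  i=3: 1 | 1 | 1 | 2 | 2 | 3 | 3
  i=4: 1 | 1 | 1 | 2 | 2 | 3 | 4
  i=5: 1 | 1 | 1 | 2 | 3 | 4 | 5
  i=6: 1 | 1 | 2 | 3 | 4 | 5 | 6
  i=7: 1 | 2 | 3 | 4 | 5 | 6 | 7

giving w = (1, 4, 6, 7, 5, 3, 2) via Δ²R.

Rothe diagram D(w) (11 cells), 3 SE-corners (essential conditions):

[(4, 5, 2), (5, 3, 1), (6, 2, 1)]


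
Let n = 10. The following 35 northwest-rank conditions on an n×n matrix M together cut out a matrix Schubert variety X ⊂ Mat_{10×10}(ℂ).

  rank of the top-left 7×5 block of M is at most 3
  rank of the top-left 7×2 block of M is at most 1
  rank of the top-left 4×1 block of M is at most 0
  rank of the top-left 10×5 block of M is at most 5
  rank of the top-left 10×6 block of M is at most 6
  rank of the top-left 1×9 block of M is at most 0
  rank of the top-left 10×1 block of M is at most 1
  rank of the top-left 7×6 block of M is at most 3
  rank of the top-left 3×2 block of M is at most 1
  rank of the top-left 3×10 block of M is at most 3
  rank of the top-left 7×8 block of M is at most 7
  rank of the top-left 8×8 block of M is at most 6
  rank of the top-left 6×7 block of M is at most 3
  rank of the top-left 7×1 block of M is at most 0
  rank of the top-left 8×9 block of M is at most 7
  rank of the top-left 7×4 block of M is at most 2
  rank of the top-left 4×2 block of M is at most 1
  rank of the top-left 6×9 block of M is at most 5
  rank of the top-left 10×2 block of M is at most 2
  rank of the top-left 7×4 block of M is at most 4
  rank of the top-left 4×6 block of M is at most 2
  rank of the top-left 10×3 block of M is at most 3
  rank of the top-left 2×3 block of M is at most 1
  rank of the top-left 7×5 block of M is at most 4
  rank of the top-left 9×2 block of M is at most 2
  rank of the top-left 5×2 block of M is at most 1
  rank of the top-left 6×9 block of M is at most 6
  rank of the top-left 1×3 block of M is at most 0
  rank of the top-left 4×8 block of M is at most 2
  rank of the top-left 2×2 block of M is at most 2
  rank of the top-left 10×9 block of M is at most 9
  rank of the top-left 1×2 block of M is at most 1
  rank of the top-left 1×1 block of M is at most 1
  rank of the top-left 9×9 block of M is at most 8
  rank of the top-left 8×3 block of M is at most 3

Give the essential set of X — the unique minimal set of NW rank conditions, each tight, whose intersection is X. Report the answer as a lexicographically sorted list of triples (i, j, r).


The tightest implied rank at each (i,j), from the 35 conditions:

  i=1: 0  0  0  0  0  0  0  0  0  1
  i=2: 0  1  1  1  1  1  1  1  1  2
  i=3: 0  1  2  2  2  2  2  2  2  3
  i=4: 0  1  2  2  2  2  2  2  3  4
  i=5: 0  1  2  2  3  3  3  3  4  5
  i=6: 0  1  2  2  3  3  3  4  5  6
  i=7: 0  1  2  2  3  3  4  5  6  7
  i=8: 1  2  3  3  4  4  5  6  7  8
  i=9: 1  2  3  4  5  5  6  7  8  9
  i=10: 1  2  3  4  5  6  7  8  9  10

the unique w with this rank table is (10, 2, 3, 9, 5, 8, 7, 1, 4, 6).

Fulton essential set (6 of the 26 Rothe cells):

[(1, 9, 0), (4, 8, 2), (6, 7, 3), (7, 1, 0), (7, 4, 2), (7, 6, 3)]


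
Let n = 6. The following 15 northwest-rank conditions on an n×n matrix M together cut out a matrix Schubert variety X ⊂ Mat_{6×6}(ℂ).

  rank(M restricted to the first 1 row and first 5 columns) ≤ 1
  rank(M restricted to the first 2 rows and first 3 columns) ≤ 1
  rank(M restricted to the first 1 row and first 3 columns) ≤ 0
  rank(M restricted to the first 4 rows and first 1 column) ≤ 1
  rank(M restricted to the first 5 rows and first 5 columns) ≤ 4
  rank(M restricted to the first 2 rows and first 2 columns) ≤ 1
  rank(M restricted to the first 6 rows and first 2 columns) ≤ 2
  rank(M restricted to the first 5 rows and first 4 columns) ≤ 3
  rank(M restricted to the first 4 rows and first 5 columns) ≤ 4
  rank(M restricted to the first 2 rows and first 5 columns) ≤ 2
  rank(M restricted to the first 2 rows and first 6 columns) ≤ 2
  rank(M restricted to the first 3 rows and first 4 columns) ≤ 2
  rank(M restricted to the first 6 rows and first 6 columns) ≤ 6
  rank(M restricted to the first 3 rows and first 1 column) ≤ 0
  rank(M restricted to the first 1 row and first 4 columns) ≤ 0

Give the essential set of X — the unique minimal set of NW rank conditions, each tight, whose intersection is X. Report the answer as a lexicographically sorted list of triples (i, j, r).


Rank table r_w(6×6) implied by the 15 constraints:

  R[1]: 0 | 0 | 0 | 0 | 1 | 1
  R[2]: 0 | 1 | 1 | 1 | 2 | 2
  R[3]: 0 | 1 | 2 | 2 | 3 | 3
  R[4]: 1 | 2 | 3 | 3 | 4 | 4
  R[5]: 1 | 2 | 3 | 3 | 4 | 5
  R[6]: 1 | 2 | 3 | 4 | 5 | 6

giving w = (5, 2, 3, 1, 6, 4) via Δ²R.

ℓ(w)=7; the 3 essential cells (i,j,r):

[(1, 4, 0), (3, 1, 0), (5, 4, 3)]


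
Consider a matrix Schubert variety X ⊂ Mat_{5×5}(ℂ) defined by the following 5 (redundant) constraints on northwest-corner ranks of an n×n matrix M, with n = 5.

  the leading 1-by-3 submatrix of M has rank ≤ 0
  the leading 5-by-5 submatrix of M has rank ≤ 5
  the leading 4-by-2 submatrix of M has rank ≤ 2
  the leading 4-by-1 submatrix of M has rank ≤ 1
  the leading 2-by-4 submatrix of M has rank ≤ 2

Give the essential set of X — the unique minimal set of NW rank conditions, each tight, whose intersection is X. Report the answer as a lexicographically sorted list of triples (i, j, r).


Propagating the 5 rank bounds to every northwest block:

  row 1: 0 | 0 | 0 | 1 | 1
  row 2: 1 | 1 | 1 | 2 | 2
  row 3: 1 | 2 | 2 | 3 | 3
  row 4: 1 | 2 | 3 | 4 | 4
  row 5: 1 | 2 | 3 | 4 | 5

giving w = (4, 1, 2, 3, 5) via Δ²R.

1 SE-corner of the 3-cell Rothe diagram gives Ess(w):

[(1, 3, 0)]


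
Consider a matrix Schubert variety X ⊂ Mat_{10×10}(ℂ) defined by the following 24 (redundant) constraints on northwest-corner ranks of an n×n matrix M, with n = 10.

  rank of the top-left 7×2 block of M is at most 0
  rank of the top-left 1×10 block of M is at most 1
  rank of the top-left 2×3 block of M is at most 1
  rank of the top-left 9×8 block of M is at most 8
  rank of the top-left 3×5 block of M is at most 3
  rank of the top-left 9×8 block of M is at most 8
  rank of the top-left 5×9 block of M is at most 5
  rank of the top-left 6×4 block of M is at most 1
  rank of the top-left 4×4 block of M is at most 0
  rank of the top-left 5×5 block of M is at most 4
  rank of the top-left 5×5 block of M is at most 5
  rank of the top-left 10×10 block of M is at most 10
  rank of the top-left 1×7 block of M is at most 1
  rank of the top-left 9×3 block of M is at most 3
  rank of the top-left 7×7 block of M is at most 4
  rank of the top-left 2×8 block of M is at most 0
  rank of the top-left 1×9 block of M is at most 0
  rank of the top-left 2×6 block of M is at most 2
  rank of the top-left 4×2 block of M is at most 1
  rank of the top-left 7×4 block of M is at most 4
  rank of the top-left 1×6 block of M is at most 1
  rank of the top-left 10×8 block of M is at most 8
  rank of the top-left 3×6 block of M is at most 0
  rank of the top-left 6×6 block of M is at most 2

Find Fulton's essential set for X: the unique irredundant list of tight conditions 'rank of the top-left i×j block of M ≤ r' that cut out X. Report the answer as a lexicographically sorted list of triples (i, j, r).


The tightest implied rank at each (i,j), from the 24 conditions:

  i=1: 0  0  0  0  0  0  0  0  0  1
  i=2: 0  0  0  0  0  0  0  0  1  2
  i=3: 0  0  0  0  0  0  1  1  2  3
  i=4: 0  0  0  0  1  1  2  2  3  4
  i=5: 0  0  1  1  2  2  3  3  4  5
  i=6: 0  0  1  1  2  2  3  4  5  6
  i=7: 0  0  1  2  3  3  4  5  6  7
  i=8: 1  1  2  3  4  4  5  6  7  8
  i=9: 1  2  3  4  5  5  6  7  8  9
  i=10: 1  2  3  4  5  6  7  8  9  10

hence w(1..10) = (10, 9, 7, 5, 3, 8, 4, 1, 2, 6).

ℓ(w)=35; the 7 essential cells (i,j,r):

[(1, 9, 0), (2, 8, 0), (3, 6, 0), (4, 4, 0), (6, 4, 1), (6, 6, 2), (7, 2, 0)]
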